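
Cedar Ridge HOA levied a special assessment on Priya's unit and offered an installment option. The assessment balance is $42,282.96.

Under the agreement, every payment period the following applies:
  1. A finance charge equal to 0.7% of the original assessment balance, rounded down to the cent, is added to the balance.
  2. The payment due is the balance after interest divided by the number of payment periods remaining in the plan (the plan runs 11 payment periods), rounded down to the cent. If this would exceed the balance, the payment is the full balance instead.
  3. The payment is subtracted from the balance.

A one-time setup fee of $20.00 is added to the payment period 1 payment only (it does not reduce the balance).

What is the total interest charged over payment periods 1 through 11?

Payment period 1: $42,282.96 +$295.98 interest = $42,578.94; pay $3,870.81 (+ $20.00 fee) → $38,708.13
Payment period 2: $38,708.13 +$295.98 interest = $39,004.11; pay $3,900.41 → $35,103.70
Payment period 3: $35,103.70 +$295.98 interest = $35,399.68; pay $3,933.29 → $31,466.39
Payment period 4: $31,466.39 +$295.98 interest = $31,762.37; pay $3,970.29 → $27,792.08
Payment period 5: $27,792.08 +$295.98 interest = $28,088.06; pay $4,012.58 → $24,075.48
Payment period 6: $24,075.48 +$295.98 interest = $24,371.46; pay $4,061.91 → $20,309.55
Payment period 7: $20,309.55 +$295.98 interest = $20,605.53; pay $4,121.10 → $16,484.43
Payment period 8: $16,484.43 +$295.98 interest = $16,780.41; pay $4,195.10 → $12,585.31
Payment period 9: $12,585.31 +$295.98 interest = $12,881.29; pay $4,293.76 → $8,587.53
Payment period 10: $8,587.53 +$295.98 interest = $8,883.51; pay $4,441.75 → $4,441.76
Payment period 11: $4,441.76 +$295.98 interest = $4,737.74; pay $4,737.74 → $0.00
Total interest: $295.98 + $295.98 + $295.98 + $295.98 + $295.98 + $295.98 + $295.98 + $295.98 + $295.98 + $295.98 + $295.98 = $3,255.78

$3,255.78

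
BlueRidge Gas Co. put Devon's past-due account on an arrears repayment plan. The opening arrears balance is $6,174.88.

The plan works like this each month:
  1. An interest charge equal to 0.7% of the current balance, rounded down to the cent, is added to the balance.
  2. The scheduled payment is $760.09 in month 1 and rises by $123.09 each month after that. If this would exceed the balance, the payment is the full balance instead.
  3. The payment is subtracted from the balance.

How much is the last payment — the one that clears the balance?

$1,309.55

# | Opening | Interest | Payment | End bal
1 | $6,174.88 | $43.22 | $760.09 | $5,458.01
2 | $5,458.01 | $38.20 | $883.18 | $4,613.03
3 | $4,613.03 | $32.29 | $1,006.27 | $3,639.05
4 | $3,639.05 | $25.47 | $1,129.36 | $2,535.16
5 | $2,535.16 | $17.74 | $1,252.45 | $1,300.45
6 | $1,300.45 | $9.10 | $1,309.55 | $0.00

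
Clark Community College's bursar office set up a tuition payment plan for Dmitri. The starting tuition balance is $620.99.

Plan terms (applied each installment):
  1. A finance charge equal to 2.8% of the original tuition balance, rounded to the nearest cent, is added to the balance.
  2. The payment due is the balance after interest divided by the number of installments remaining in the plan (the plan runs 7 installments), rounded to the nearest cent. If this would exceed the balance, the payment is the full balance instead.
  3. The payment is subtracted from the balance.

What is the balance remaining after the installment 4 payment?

Installment 1: $620.99 +$17.39 interest = $638.38; pay $91.20 → $547.18
Installment 2: $547.18 +$17.39 interest = $564.57; pay $94.10 → $470.47
Installment 3: $470.47 +$17.39 interest = $487.86; pay $97.57 → $390.29
Installment 4: $390.29 +$17.39 interest = $407.68; pay $101.92 → $305.76

$305.76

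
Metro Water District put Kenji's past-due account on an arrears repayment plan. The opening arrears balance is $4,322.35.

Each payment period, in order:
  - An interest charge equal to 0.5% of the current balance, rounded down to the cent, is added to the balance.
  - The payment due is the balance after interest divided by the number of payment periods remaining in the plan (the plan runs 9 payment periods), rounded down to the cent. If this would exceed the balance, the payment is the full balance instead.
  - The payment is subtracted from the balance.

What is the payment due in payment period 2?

Payment period 1: opening $4,322.35; interest $21.61 → $4,343.96; payment $482.66; balance $3,861.30
Payment period 2: opening $3,861.30; interest $19.30 → $3,880.60; payment $485.07; balance $3,395.53

$485.07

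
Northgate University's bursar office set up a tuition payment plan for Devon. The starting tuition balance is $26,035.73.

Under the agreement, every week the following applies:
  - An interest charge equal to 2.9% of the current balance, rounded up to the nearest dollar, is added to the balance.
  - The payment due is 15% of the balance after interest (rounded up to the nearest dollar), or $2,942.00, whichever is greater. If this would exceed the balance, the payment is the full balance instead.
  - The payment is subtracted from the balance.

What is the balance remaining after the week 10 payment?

$0.00

# | Opening | Interest | Payment | End bal
1 | $26,035.73 | $756.00 | $4,019.00 | $22,772.73
2 | $22,772.73 | $661.00 | $3,516.00 | $19,917.73
3 | $19,917.73 | $578.00 | $3,075.00 | $17,420.73
4 | $17,420.73 | $506.00 | $2,942.00 | $14,984.73
5 | $14,984.73 | $435.00 | $2,942.00 | $12,477.73
6 | $12,477.73 | $362.00 | $2,942.00 | $9,897.73
7 | $9,897.73 | $288.00 | $2,942.00 | $7,243.73
8 | $7,243.73 | $211.00 | $2,942.00 | $4,512.73
9 | $4,512.73 | $131.00 | $2,942.00 | $1,701.73
10 | $1,701.73 | $50.00 | $1,751.73 | $0.00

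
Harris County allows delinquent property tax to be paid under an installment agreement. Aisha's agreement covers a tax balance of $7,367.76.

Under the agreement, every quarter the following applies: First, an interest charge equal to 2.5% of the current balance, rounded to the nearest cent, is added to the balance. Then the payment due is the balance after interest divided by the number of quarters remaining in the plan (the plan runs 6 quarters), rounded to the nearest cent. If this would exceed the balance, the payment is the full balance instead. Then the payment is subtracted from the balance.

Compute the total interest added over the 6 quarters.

$672.21

Quarter 1: opening $7,367.76; interest $184.19 → $7,551.95; payment $1,258.66; balance $6,293.29
Quarter 2: opening $6,293.29; interest $157.33 → $6,450.62; payment $1,290.12; balance $5,160.50
Quarter 3: opening $5,160.50; interest $129.01 → $5,289.51; payment $1,322.38; balance $3,967.13
Quarter 4: opening $3,967.13; interest $99.18 → $4,066.31; payment $1,355.44; balance $2,710.87
Quarter 5: opening $2,710.87; interest $67.77 → $2,778.64; payment $1,389.32; balance $1,389.32
Quarter 6: opening $1,389.32; interest $34.73 → $1,424.05; payment $1,424.05; balance $0.00
Total interest: $184.19 + $157.33 + $129.01 + $99.18 + $67.77 + $34.73 = $672.21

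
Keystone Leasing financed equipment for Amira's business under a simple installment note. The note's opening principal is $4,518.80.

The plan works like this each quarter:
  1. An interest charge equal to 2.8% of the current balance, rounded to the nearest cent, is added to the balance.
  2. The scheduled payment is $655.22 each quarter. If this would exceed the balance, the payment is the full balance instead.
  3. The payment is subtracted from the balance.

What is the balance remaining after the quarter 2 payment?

$3,446.61

Quarter 1: $4,518.80 +$126.53 interest = $4,645.33; pay $655.22 → $3,990.11
Quarter 2: $3,990.11 +$111.72 interest = $4,101.83; pay $655.22 → $3,446.61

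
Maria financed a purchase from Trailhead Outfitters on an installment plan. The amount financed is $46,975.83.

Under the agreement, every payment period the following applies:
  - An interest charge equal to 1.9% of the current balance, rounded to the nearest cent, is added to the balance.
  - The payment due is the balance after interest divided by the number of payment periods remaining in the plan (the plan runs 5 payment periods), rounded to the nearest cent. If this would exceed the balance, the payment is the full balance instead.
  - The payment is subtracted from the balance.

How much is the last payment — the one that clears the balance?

$10,322.28

Payment period 1: opening $46,975.83; interest $892.54 → $47,868.37; payment $9,573.67; balance $38,294.70
Payment period 2: opening $38,294.70; interest $727.60 → $39,022.30; payment $9,755.58; balance $29,266.72
Payment period 3: opening $29,266.72; interest $556.07 → $29,822.79; payment $9,940.93; balance $19,881.86
Payment period 4: opening $19,881.86; interest $377.76 → $20,259.62; payment $10,129.81; balance $10,129.81
Payment period 5: opening $10,129.81; interest $192.47 → $10,322.28; payment $10,322.28; balance $0.00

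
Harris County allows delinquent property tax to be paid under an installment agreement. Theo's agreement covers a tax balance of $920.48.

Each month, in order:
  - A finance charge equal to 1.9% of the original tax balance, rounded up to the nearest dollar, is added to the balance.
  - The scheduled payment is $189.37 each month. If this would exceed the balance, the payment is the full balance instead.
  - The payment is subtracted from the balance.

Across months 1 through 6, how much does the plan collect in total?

$1,028.48

# | Opening | Interest | Payment | End bal
1 | $920.48 | $18.00 | $189.37 | $749.11
2 | $749.11 | $18.00 | $189.37 | $577.74
3 | $577.74 | $18.00 | $189.37 | $406.37
4 | $406.37 | $18.00 | $189.37 | $235.00
5 | $235.00 | $18.00 | $189.37 | $63.63
6 | $63.63 | $18.00 | $81.63 | $0.00
Total paid: $1,028.48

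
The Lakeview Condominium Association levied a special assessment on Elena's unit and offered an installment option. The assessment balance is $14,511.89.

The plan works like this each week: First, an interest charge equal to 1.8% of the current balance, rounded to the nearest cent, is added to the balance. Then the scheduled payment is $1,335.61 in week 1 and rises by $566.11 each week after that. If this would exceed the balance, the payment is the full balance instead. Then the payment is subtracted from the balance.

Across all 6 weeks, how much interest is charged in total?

$1,063.56

Week 1: $14,511.89 +$261.21 interest = $14,773.10; pay $1,335.61 → $13,437.49
Week 2: $13,437.49 +$241.87 interest = $13,679.36; pay $1,901.72 → $11,777.64
Week 3: $11,777.64 +$212.00 interest = $11,989.64; pay $2,467.83 → $9,521.81
Week 4: $9,521.81 +$171.39 interest = $9,693.20; pay $3,033.94 → $6,659.26
Week 5: $6,659.26 +$119.87 interest = $6,779.13; pay $3,600.05 → $3,179.08
Week 6: $3,179.08 +$57.22 interest = $3,236.30; pay $3,236.30 → $0.00
Total interest: $261.21 + $241.87 + $212.00 + $171.39 + $119.87 + $57.22 = $1,063.56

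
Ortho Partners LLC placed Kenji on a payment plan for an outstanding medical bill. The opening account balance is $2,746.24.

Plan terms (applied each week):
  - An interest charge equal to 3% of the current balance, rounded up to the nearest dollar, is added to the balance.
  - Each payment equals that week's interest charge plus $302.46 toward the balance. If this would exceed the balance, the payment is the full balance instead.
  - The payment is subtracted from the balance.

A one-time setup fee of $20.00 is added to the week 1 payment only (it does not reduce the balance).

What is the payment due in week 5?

$349.46

Week 1: opening $2,746.24; interest $83.00 → $2,829.24; payment $385.46 (+ $20.00 fee); balance $2,443.78
Week 2: opening $2,443.78; interest $74.00 → $2,517.78; payment $376.46; balance $2,141.32
Week 3: opening $2,141.32; interest $65.00 → $2,206.32; payment $367.46; balance $1,838.86
Week 4: opening $1,838.86; interest $56.00 → $1,894.86; payment $358.46; balance $1,536.40
Week 5: opening $1,536.40; interest $47.00 → $1,583.40; payment $349.46; balance $1,233.94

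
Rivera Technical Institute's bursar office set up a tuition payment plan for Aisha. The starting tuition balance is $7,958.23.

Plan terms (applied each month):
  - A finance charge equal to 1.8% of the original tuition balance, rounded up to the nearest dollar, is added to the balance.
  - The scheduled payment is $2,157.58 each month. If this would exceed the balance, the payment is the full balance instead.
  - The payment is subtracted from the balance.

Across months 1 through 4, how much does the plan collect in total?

Month 1: $7,958.23 +$144.00 interest = $8,102.23; pay $2,157.58 → $5,944.65
Month 2: $5,944.65 +$144.00 interest = $6,088.65; pay $2,157.58 → $3,931.07
Month 3: $3,931.07 +$144.00 interest = $4,075.07; pay $2,157.58 → $1,917.49
Month 4: $1,917.49 +$144.00 interest = $2,061.49; pay $2,061.49 → $0.00
Total paid: $8,534.23

$8,534.23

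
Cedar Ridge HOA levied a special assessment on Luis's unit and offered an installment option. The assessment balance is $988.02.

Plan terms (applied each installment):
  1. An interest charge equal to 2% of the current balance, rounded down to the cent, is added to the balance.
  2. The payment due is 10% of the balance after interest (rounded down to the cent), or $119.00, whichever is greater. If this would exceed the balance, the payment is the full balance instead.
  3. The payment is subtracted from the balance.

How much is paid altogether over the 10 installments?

Installment 1: $988.02 +$19.76 interest = $1,007.78; pay $119.00 → $888.78
Installment 2: $888.78 +$17.77 interest = $906.55; pay $119.00 → $787.55
Installment 3: $787.55 +$15.75 interest = $803.30; pay $119.00 → $684.30
Installment 4: $684.30 +$13.68 interest = $697.98; pay $119.00 → $578.98
Installment 5: $578.98 +$11.57 interest = $590.55; pay $119.00 → $471.55
Installment 6: $471.55 +$9.43 interest = $480.98; pay $119.00 → $361.98
Installment 7: $361.98 +$7.23 interest = $369.21; pay $119.00 → $250.21
Installment 8: $250.21 +$5.00 interest = $255.21; pay $119.00 → $136.21
Installment 9: $136.21 +$2.72 interest = $138.93; pay $119.00 → $19.93
Installment 10: $19.93 +$0.39 interest = $20.32; pay $20.32 → $0.00
Total paid: $1,091.32

$1,091.32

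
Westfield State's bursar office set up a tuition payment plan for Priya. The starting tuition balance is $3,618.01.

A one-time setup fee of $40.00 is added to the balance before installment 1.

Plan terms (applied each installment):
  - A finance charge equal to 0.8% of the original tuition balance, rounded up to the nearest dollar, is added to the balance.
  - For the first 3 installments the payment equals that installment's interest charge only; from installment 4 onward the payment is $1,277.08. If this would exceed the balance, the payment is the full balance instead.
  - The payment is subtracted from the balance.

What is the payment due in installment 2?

Installment 1: opening $3,658.01; interest $29.00 → $3,687.01; payment $29.00; balance $3,658.01
Installment 2: opening $3,658.01; interest $29.00 → $3,687.01; payment $29.00; balance $3,658.01

$29.00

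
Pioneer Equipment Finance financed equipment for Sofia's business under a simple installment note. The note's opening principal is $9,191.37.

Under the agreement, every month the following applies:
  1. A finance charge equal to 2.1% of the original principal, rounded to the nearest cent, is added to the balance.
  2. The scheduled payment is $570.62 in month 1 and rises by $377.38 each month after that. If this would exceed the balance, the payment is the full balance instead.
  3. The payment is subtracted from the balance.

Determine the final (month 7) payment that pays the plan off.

$1,458.09

# | Opening | Interest | Payment | End bal
1 | $9,191.37 | $193.02 | $570.62 | $8,813.77
2 | $8,813.77 | $193.02 | $948.00 | $8,058.79
3 | $8,058.79 | $193.02 | $1,325.38 | $6,926.43
4 | $6,926.43 | $193.02 | $1,702.76 | $5,416.69
5 | $5,416.69 | $193.02 | $2,080.14 | $3,529.57
6 | $3,529.57 | $193.02 | $2,457.52 | $1,265.07
7 | $1,265.07 | $193.02 | $1,458.09 | $0.00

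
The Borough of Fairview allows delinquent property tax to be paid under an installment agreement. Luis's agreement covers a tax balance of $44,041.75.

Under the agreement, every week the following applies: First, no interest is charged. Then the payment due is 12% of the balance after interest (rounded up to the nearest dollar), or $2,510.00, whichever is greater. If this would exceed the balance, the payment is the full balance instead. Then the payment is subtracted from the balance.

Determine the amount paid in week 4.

Week 1: $44,041.75 − $5,286.00 → $38,755.75
Week 2: $38,755.75 − $4,651.00 → $34,104.75
Week 3: $34,104.75 − $4,093.00 → $30,011.75
Week 4: $30,011.75 − $3,602.00 → $26,409.75

$3,602.00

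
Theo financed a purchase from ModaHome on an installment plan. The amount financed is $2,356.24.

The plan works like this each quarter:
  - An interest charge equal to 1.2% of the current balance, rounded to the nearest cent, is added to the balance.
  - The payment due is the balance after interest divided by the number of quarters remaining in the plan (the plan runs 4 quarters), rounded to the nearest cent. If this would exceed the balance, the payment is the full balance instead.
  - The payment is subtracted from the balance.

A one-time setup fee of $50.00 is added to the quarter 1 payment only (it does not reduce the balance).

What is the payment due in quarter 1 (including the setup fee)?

$646.13

# | Opening | Interest | Payment | Fee | End bal
1 | $2,356.24 | $28.27 | $596.13 | $50.00 | $1,788.38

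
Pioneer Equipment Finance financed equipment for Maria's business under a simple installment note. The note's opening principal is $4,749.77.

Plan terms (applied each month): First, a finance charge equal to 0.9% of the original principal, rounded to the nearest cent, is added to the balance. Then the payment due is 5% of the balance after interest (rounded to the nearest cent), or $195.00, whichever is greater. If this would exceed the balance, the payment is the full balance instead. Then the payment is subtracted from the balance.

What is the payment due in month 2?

$229.78

Month 1: $4,749.77 +$42.75 interest = $4,792.52; pay $239.63 → $4,552.89
Month 2: $4,552.89 +$42.75 interest = $4,595.64; pay $229.78 → $4,365.86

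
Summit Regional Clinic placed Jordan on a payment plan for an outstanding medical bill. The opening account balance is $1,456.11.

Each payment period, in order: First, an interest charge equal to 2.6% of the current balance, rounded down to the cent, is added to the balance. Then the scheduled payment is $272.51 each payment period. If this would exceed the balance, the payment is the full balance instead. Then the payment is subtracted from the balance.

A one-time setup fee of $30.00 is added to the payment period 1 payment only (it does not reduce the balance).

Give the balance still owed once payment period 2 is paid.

$980.69

Payment period 1: opening $1,456.11; interest $37.85 → $1,493.96; payment $272.51 (+ $30.00 fee); balance $1,221.45
Payment period 2: opening $1,221.45; interest $31.75 → $1,253.20; payment $272.51; balance $980.69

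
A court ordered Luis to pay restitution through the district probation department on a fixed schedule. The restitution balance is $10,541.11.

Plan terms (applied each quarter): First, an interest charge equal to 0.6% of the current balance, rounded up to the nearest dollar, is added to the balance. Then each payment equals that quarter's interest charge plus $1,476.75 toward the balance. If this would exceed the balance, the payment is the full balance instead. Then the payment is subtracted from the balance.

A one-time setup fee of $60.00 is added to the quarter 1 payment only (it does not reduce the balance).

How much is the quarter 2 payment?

$1,531.75

Quarter 1: $10,541.11 +$64.00 interest = $10,605.11; pay $1,540.75 (+ $60.00 fee) → $9,064.36
Quarter 2: $9,064.36 +$55.00 interest = $9,119.36; pay $1,531.75 → $7,587.61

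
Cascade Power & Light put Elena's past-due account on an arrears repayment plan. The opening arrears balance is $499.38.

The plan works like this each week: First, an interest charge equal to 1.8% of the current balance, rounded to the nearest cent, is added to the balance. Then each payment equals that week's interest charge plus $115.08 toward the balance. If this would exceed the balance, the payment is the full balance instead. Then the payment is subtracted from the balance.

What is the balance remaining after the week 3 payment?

# | Opening | Interest | Payment | End bal
1 | $499.38 | $8.99 | $124.07 | $384.30
2 | $384.30 | $6.92 | $122.00 | $269.22
3 | $269.22 | $4.85 | $119.93 | $154.14

$154.14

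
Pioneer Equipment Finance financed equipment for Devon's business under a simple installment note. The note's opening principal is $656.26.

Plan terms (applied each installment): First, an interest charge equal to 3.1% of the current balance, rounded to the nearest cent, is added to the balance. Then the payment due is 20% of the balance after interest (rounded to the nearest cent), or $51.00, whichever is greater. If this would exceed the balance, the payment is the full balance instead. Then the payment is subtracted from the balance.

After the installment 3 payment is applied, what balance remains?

Installment 1: opening $656.26; interest $20.34 → $676.60; payment $135.32; balance $541.28
Installment 2: opening $541.28; interest $16.78 → $558.06; payment $111.61; balance $446.45
Installment 3: opening $446.45; interest $13.84 → $460.29; payment $92.06; balance $368.23

$368.23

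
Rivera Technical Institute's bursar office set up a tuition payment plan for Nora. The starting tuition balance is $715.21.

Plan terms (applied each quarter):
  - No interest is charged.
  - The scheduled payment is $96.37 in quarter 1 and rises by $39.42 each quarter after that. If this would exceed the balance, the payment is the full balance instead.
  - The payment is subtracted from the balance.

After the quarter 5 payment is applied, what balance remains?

$0.00

Quarter 1: $715.21 − $96.37 → $618.84
Quarter 2: $618.84 − $135.79 → $483.05
Quarter 3: $483.05 − $175.21 → $307.84
Quarter 4: $307.84 − $214.63 → $93.21
Quarter 5: $93.21 − $93.21 → $0.00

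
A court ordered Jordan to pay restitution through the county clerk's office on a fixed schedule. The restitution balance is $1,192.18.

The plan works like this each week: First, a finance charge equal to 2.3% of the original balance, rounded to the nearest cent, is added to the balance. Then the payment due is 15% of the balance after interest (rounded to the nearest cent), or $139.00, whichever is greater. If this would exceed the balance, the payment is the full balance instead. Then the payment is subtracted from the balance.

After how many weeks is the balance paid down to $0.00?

11

# | Opening | Interest | Payment | End bal
1 | $1,192.18 | $27.42 | $182.94 | $1,036.66
2 | $1,036.66 | $27.42 | $159.61 | $904.47
3 | $904.47 | $27.42 | $139.78 | $792.11
4 | $792.11 | $27.42 | $139.00 | $680.53
5 | $680.53 | $27.42 | $139.00 | $568.95
6 | $568.95 | $27.42 | $139.00 | $457.37
7 | $457.37 | $27.42 | $139.00 | $345.79
8 | $345.79 | $27.42 | $139.00 | $234.21
9 | $234.21 | $27.42 | $139.00 | $122.63
10 | $122.63 | $27.42 | $139.00 | $11.05
11 | $11.05 | $27.42 | $38.47 | $0.00
Balance reaches $0.00 in week 11.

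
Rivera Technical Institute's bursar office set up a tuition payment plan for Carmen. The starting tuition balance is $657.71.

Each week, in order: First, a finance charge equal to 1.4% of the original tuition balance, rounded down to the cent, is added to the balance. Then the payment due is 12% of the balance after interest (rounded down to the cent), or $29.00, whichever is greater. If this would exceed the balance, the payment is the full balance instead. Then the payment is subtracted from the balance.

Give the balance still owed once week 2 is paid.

Week 1: $657.71 +$9.20 interest = $666.91; pay $80.02 → $586.89
Week 2: $586.89 +$9.20 interest = $596.09; pay $71.53 → $524.56

$524.56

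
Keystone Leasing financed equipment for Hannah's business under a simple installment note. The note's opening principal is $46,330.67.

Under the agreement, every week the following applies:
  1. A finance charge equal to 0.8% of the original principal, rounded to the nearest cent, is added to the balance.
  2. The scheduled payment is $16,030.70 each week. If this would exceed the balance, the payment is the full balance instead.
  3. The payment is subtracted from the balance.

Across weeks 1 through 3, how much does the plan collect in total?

Week 1: opening $46,330.67; interest $370.65 → $46,701.32; payment $16,030.70; balance $30,670.62
Week 2: opening $30,670.62; interest $370.65 → $31,041.27; payment $16,030.70; balance $15,010.57
Week 3: opening $15,010.57; interest $370.65 → $15,381.22; payment $15,381.22; balance $0.00
Total paid: $47,442.62

$47,442.62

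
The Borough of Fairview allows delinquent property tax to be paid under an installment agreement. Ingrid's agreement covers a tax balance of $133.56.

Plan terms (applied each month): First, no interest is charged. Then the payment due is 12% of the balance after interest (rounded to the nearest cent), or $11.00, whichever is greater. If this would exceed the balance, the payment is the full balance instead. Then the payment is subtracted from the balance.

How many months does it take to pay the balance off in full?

12

# | Opening | Payment | End bal
1 | $133.56 | $16.03 | $117.53
2 | $117.53 | $14.10 | $103.43
3 | $103.43 | $12.41 | $91.02
4 | $91.02 | $11.00 | $80.02
5 | $80.02 | $11.00 | $69.02
6 | $69.02 | $11.00 | $58.02
7 | $58.02 | $11.00 | $47.02
8 | $47.02 | $11.00 | $36.02
9 | $36.02 | $11.00 | $25.02
10 | $25.02 | $11.00 | $14.02
11 | $14.02 | $11.00 | $3.02
12 | $3.02 | $3.02 | $0.00
Balance reaches $0.00 in month 12.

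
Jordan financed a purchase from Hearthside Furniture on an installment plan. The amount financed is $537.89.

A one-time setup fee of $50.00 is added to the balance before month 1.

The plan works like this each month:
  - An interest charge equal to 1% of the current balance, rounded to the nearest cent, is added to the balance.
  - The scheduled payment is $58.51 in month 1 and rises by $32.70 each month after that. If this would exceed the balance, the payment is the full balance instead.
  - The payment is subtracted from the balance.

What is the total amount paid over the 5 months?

$608.68

Month 1: opening $587.89; interest $5.88 → $593.77; payment $58.51; balance $535.26
Month 2: opening $535.26; interest $5.35 → $540.61; payment $91.21; balance $449.40
Month 3: opening $449.40; interest $4.49 → $453.89; payment $123.91; balance $329.98
Month 4: opening $329.98; interest $3.30 → $333.28; payment $156.61; balance $176.67
Month 5: opening $176.67; interest $1.77 → $178.44; payment $178.44; balance $0.00
Total paid: $608.68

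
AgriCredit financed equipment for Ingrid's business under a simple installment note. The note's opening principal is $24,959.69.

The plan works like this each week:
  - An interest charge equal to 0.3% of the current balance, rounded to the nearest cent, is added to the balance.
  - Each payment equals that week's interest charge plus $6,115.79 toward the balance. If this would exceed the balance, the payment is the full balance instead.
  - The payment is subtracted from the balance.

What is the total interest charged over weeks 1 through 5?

$190.92

Week 1: opening $24,959.69; interest $74.88 → $25,034.57; payment $6,190.67; balance $18,843.90
Week 2: opening $18,843.90; interest $56.53 → $18,900.43; payment $6,172.32; balance $12,728.11
Week 3: opening $12,728.11; interest $38.18 → $12,766.29; payment $6,153.97; balance $6,612.32
Week 4: opening $6,612.32; interest $19.84 → $6,632.16; payment $6,135.63; balance $496.53
Week 5: opening $496.53; interest $1.49 → $498.02; payment $498.02; balance $0.00
Total interest: $74.88 + $56.53 + $38.18 + $19.84 + $1.49 = $190.92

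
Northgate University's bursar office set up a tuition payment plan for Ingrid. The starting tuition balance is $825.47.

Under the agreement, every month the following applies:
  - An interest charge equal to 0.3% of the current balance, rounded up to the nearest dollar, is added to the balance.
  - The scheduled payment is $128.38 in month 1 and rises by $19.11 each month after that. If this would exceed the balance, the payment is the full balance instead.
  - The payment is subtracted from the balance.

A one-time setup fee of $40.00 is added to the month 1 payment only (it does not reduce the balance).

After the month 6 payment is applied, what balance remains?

$0.00

# | Opening | Interest | Payment | Fee | End bal
1 | $825.47 | $3.00 | $128.38 | $40.00 | $700.09
2 | $700.09 | $3.00 | $147.49 | — | $555.60
3 | $555.60 | $2.00 | $166.60 | — | $391.00
4 | $391.00 | $2.00 | $185.71 | — | $207.29
5 | $207.29 | $1.00 | $204.82 | — | $3.47
6 | $3.47 | $1.00 | $4.47 | — | $0.00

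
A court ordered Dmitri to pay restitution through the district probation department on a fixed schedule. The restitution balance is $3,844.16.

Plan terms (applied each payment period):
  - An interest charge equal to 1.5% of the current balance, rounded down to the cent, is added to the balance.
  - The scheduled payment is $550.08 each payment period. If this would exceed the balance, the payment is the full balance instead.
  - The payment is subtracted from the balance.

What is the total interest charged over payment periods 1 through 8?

Payment period 1: $3,844.16 +$57.66 interest = $3,901.82; pay $550.08 → $3,351.74
Payment period 2: $3,351.74 +$50.27 interest = $3,402.01; pay $550.08 → $2,851.93
Payment period 3: $2,851.93 +$42.77 interest = $2,894.70; pay $550.08 → $2,344.62
Payment period 4: $2,344.62 +$35.16 interest = $2,379.78; pay $550.08 → $1,829.70
Payment period 5: $1,829.70 +$27.44 interest = $1,857.14; pay $550.08 → $1,307.06
Payment period 6: $1,307.06 +$19.60 interest = $1,326.66; pay $550.08 → $776.58
Payment period 7: $776.58 +$11.64 interest = $788.22; pay $550.08 → $238.14
Payment period 8: $238.14 +$3.57 interest = $241.71; pay $241.71 → $0.00
Total interest: $57.66 + $50.27 + $42.77 + $35.16 + $27.44 + $19.60 + $11.64 + $3.57 = $248.11

$248.11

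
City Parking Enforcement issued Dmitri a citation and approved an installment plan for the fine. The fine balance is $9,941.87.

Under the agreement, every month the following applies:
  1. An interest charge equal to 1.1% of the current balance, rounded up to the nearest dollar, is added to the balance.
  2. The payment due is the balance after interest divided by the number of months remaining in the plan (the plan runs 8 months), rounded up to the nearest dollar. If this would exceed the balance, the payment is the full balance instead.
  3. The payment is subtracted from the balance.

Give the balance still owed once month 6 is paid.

Month 1: opening $9,941.87; interest $110.00 → $10,051.87; payment $1,257.00; balance $8,794.87
Month 2: opening $8,794.87; interest $97.00 → $8,891.87; payment $1,271.00; balance $7,620.87
Month 3: opening $7,620.87; interest $84.00 → $7,704.87; payment $1,285.00; balance $6,419.87
Month 4: opening $6,419.87; interest $71.00 → $6,490.87; payment $1,299.00; balance $5,191.87
Month 5: opening $5,191.87; interest $58.00 → $5,249.87; payment $1,313.00; balance $3,936.87
Month 6: opening $3,936.87; interest $44.00 → $3,980.87; payment $1,327.00; balance $2,653.87

$2,653.87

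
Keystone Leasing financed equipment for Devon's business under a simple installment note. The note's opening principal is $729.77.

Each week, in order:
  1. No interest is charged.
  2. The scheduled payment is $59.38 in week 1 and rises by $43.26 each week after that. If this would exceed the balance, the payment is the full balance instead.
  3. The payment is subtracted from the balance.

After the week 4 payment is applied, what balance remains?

$232.69

# | Opening | Payment | End bal
1 | $729.77 | $59.38 | $670.39
2 | $670.39 | $102.64 | $567.75
3 | $567.75 | $145.90 | $421.85
4 | $421.85 | $189.16 | $232.69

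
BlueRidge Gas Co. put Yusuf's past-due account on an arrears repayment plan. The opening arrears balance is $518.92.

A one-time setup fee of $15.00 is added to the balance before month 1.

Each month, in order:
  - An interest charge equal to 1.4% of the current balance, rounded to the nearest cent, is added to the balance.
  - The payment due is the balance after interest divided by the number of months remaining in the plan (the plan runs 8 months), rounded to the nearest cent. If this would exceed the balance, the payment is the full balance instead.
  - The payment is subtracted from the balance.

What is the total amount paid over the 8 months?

$568.66

# | Opening | Interest | Payment | End bal
1 | $533.92 | $7.47 | $67.67 | $473.72
2 | $473.72 | $6.63 | $68.62 | $411.73
3 | $411.73 | $5.76 | $69.58 | $347.91
4 | $347.91 | $4.87 | $70.56 | $282.22
5 | $282.22 | $3.95 | $71.54 | $214.63
6 | $214.63 | $3.00 | $72.54 | $145.09
7 | $145.09 | $2.03 | $73.56 | $73.56
8 | $73.56 | $1.03 | $74.59 | $0.00
Total paid: $568.66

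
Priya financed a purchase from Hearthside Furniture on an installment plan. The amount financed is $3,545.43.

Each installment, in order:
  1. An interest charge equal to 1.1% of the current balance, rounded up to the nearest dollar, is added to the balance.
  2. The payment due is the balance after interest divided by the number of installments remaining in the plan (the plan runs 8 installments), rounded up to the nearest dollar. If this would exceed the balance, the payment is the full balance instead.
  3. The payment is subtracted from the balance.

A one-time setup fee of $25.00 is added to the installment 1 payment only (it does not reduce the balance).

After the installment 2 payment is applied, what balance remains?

Installment 1: opening $3,545.43; interest $39.00 → $3,584.43; payment $449.00 (+ $25.00 fee); balance $3,135.43
Installment 2: opening $3,135.43; interest $35.00 → $3,170.43; payment $453.00; balance $2,717.43

$2,717.43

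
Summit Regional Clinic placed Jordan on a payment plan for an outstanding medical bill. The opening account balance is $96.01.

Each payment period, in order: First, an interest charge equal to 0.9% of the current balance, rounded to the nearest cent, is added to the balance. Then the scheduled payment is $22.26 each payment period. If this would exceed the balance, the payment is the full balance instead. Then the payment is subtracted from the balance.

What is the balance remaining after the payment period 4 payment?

$9.26

Payment period 1: opening $96.01; interest $0.86 → $96.87; payment $22.26; balance $74.61
Payment period 2: opening $74.61; interest $0.67 → $75.28; payment $22.26; balance $53.02
Payment period 3: opening $53.02; interest $0.48 → $53.50; payment $22.26; balance $31.24
Payment period 4: opening $31.24; interest $0.28 → $31.52; payment $22.26; balance $9.26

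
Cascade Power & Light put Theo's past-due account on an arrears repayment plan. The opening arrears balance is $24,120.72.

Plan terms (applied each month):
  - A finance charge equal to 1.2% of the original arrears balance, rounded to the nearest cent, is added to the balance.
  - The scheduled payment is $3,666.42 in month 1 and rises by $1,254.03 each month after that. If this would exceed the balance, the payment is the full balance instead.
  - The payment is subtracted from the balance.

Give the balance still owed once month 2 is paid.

$16,112.75

# | Opening | Interest | Payment | End bal
1 | $24,120.72 | $289.45 | $3,666.42 | $20,743.75
2 | $20,743.75 | $289.45 | $4,920.45 | $16,112.75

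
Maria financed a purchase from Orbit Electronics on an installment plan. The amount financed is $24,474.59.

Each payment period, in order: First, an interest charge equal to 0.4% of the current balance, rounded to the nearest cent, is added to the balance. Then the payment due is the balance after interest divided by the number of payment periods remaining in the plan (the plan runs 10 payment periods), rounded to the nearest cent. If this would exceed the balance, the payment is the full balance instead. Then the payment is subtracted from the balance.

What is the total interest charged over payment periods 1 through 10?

Payment period 1: $24,474.59 +$97.90 interest = $24,572.49; pay $2,457.25 → $22,115.24
Payment period 2: $22,115.24 +$88.46 interest = $22,203.70; pay $2,467.08 → $19,736.62
Payment period 3: $19,736.62 +$78.95 interest = $19,815.57; pay $2,476.95 → $17,338.62
Payment period 4: $17,338.62 +$69.35 interest = $17,407.97; pay $2,486.85 → $14,921.12
Payment period 5: $14,921.12 +$59.68 interest = $14,980.80; pay $2,496.80 → $12,484.00
Payment period 6: $12,484.00 +$49.94 interest = $12,533.94; pay $2,506.79 → $10,027.15
Payment period 7: $10,027.15 +$40.11 interest = $10,067.26; pay $2,516.82 → $7,550.44
Payment period 8: $7,550.44 +$30.20 interest = $7,580.64; pay $2,526.88 → $5,053.76
Payment period 9: $5,053.76 +$20.22 interest = $5,073.98; pay $2,536.99 → $2,536.99
Payment period 10: $2,536.99 +$10.15 interest = $2,547.14; pay $2,547.14 → $0.00
Total interest: $97.90 + $88.46 + $78.95 + $69.35 + $59.68 + $49.94 + $40.11 + $30.20 + $20.22 + $10.15 = $544.96

$544.96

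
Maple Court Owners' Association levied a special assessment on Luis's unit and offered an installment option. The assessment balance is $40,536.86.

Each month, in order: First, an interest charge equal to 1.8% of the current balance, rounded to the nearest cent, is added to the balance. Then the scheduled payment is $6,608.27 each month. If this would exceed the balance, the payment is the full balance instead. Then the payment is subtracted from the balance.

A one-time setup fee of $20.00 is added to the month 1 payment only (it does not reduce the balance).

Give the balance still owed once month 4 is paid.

Month 1: $40,536.86 +$729.66 interest = $41,266.52; pay $6,608.27 (+ $20.00 fee) → $34,658.25
Month 2: $34,658.25 +$623.85 interest = $35,282.10; pay $6,608.27 → $28,673.83
Month 3: $28,673.83 +$516.13 interest = $29,189.96; pay $6,608.27 → $22,581.69
Month 4: $22,581.69 +$406.47 interest = $22,988.16; pay $6,608.27 → $16,379.89

$16,379.89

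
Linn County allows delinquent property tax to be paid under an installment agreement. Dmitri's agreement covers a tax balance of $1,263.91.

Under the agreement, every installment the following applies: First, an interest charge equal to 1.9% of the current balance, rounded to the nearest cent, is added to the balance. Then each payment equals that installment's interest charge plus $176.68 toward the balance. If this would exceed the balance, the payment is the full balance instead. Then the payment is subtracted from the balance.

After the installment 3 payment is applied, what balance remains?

$733.87

Installment 1: $1,263.91 +$24.01 interest = $1,287.92; pay $200.69 → $1,087.23
Installment 2: $1,087.23 +$20.66 interest = $1,107.89; pay $197.34 → $910.55
Installment 3: $910.55 +$17.30 interest = $927.85; pay $193.98 → $733.87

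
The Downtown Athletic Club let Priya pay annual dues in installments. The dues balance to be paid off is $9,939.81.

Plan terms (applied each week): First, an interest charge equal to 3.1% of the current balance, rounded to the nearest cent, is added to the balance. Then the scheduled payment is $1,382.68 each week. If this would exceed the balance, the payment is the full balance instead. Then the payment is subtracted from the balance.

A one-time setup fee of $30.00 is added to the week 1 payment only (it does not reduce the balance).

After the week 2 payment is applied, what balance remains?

$7,757.40

Week 1: opening $9,939.81; interest $308.13 → $10,247.94; payment $1,382.68 (+ $30.00 fee); balance $8,865.26
Week 2: opening $8,865.26; interest $274.82 → $9,140.08; payment $1,382.68; balance $7,757.40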